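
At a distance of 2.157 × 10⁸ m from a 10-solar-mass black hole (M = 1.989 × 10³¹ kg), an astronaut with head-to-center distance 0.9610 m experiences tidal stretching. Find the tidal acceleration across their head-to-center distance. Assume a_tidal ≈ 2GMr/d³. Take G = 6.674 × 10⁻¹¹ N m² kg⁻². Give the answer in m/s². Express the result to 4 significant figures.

2.542 × 10⁻⁴ m/s²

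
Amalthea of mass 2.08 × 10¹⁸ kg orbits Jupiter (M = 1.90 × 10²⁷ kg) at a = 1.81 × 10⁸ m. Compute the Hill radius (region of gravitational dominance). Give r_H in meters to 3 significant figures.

r_H ≈ a (m/3M)^(1/3)
    = (1.81 × 10⁸) × (2.08 × 10¹⁸ / (3 × 1.90 × 10²⁷))^(1/3)
    = 1.29 × 10⁵ m

1.29 × 10⁵ m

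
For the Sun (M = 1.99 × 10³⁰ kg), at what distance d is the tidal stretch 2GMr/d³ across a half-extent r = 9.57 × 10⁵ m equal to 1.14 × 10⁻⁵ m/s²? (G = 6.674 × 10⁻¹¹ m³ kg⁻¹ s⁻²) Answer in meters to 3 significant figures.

2GMr/d³ = a_tidal  ⇒  d = (2GMr / a_tidal)^(1/3)
d = (2 × 6.674×10⁻¹¹ × (1.99 × 10³⁰) × (9.57 × 10⁵) / (1.14 × 10⁻⁵))^(1/3)
  = 2.81 × 10¹⁰ m

2.81 × 10¹⁰ m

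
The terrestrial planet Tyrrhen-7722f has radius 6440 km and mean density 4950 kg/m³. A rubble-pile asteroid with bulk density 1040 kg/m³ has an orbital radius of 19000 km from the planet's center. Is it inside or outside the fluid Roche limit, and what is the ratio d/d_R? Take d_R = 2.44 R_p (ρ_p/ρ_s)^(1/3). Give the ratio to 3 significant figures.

inside; d/d_R ≈ 0.719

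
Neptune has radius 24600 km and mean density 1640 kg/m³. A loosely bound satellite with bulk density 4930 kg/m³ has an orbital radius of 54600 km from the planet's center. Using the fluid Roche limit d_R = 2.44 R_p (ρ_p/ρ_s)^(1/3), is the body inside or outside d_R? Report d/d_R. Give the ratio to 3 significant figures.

outside; d/d_R ≈ 1.31

d_R = 2.44 × (24600 km) × (1640/4930)^(1/3) = 41590 km
d/d_R = (54600) / (41590) = 1.31
Since d/d_R > 1, the body is outside the Roche limit.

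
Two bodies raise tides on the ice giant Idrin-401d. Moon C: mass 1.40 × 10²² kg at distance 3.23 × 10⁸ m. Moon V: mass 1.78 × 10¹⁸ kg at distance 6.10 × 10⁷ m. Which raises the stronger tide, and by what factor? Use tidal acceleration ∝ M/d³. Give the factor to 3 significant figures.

Moon C, by a factor of ≈ 53.0

The tide-raising term goes as M/d³ (the gradient of a 1/d² field).
Moon C: (1.40 × 10²²) / (3.23 × 10⁸)³ = 4.155 × 10⁻⁴
Moon V: (1.78 × 10¹⁸) / (6.10 × 10⁷)³ = 7.842 × 10⁻⁶
Ratio (larger/smaller) = 53.0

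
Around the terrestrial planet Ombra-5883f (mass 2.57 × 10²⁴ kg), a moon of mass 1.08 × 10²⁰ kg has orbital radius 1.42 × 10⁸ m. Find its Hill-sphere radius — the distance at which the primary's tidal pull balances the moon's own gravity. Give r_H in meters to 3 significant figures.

3.42 × 10⁶ m

r_H ≈ a (m/3M)^(1/3)
    = (1.42 × 10⁸) × (1.08 × 10²⁰ / (3 × 2.57 × 10²⁴))^(1/3)
    = 3.42 × 10⁶ m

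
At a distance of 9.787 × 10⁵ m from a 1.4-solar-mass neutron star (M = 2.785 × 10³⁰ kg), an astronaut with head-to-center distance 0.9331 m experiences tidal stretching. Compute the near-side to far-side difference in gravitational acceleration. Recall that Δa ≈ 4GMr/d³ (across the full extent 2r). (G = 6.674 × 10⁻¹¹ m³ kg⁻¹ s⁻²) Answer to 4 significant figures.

7.400 × 10² m/s²

a_tidal = 4GMr/d³
        = 4 × (6.674 × 10⁻¹¹) × (2.785 × 10³⁰) × (0.9331) / (9.787 × 10⁵)³
        = 7.400 × 10² m/s²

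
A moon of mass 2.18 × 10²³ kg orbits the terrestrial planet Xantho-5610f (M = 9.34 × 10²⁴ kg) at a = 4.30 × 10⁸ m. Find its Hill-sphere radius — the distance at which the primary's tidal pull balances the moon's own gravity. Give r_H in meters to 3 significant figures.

8.52 × 10⁷ m

r_H ≈ a (m/3M)^(1/3)
    = (4.30 × 10⁸) × (2.18 × 10²³ / (3 × 9.34 × 10²⁴))^(1/3)
    = 8.52 × 10⁷ m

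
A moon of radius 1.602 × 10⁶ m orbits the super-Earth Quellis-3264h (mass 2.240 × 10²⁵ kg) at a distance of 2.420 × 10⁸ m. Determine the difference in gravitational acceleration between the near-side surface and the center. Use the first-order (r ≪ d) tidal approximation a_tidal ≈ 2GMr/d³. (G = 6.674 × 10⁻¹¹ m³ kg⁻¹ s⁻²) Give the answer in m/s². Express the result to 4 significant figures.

3.380 × 10⁻⁴ m/s²

Δa = 2GMr/d³
   = 2 × (6.674 × 10⁻¹¹) × (2.240 × 10²⁵) × (1.602 × 10⁶) / (2.420 × 10⁸)³
   = 3.380 × 10⁻⁴ m/s²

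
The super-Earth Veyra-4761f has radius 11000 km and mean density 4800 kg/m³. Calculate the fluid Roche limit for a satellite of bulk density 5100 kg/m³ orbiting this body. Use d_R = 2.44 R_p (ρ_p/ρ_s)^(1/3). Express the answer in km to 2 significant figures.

d_R = 2.44 × 11000 km × (4800/5100)^(1/3)
    = 26000 km

26000 km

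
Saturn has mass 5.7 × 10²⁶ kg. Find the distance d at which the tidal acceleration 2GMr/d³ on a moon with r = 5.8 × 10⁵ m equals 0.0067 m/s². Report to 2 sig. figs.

2GMr/d³ = a_tidal  ⇒  d = (2GMr / a_tidal)^(1/3)
d = (2 × 6.674×10⁻¹¹ × (5.7 × 10²⁶) × (5.8 × 10⁵) / (0.0067))^(1/3)
  = 1.9 × 10⁸ m

1.9 × 10⁸ m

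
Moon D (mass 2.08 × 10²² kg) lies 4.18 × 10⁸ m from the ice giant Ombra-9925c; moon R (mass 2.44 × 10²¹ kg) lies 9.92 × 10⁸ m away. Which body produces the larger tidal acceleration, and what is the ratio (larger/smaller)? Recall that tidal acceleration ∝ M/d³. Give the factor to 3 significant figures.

Moon D, by a factor of ≈ 114

The tide-raising term goes as M/d³ (the gradient of a 1/d² field).
Moon D: (2.08 × 10²²) / (4.18 × 10⁸)³ = 2.848 × 10⁻⁴
Moon R: (2.44 × 10²¹) / (9.92 × 10⁸)³ = 2.500 × 10⁻⁶
Ratio (larger/smaller) = 114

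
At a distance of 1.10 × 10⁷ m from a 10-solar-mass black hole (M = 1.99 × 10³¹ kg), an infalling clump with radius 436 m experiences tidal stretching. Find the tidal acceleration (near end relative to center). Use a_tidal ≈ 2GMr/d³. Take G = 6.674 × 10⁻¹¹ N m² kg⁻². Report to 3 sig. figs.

Δa = 2GMr/d³
   = 2 × (6.674 × 10⁻¹¹) × (1.99 × 10³¹) × (436) / (1.10 × 10⁷)³
   = 8.70 × 10² m/s²

8.70 × 10² m/s²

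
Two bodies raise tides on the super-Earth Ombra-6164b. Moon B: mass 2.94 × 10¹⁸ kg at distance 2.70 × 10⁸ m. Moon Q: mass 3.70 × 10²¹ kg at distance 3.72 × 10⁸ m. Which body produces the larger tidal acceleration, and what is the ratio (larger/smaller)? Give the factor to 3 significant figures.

Moon Q, by a factor of ≈ 481

The tide-raising term goes as M/d³ (the gradient of a 1/d² field).
Moon B: (2.94 × 10¹⁸) / (2.70 × 10⁸)³ = 1.494 × 10⁻⁷
Moon Q: (3.70 × 10²¹) / (3.72 × 10⁸)³ = 7.187 × 10⁻⁵
Ratio (larger/smaller) = 481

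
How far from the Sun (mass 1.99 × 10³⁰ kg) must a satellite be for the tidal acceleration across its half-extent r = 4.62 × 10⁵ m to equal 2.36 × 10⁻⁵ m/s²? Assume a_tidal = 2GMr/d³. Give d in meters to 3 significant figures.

2GMr/d³ = a_tidal  ⇒  d = (2GMr / a_tidal)^(1/3)
d = (2 × 6.674×10⁻¹¹ × (1.99 × 10³⁰) × (4.62 × 10⁵) / (2.36 × 10⁻⁵))^(1/3)
  = 1.73 × 10¹⁰ m

1.73 × 10¹⁰ m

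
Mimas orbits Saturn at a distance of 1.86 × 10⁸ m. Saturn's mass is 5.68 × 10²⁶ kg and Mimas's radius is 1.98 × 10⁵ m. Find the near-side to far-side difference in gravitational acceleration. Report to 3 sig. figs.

Δg = 4GMr/d³
   = 4 × (6.674 × 10⁻¹¹) × (5.68 × 10²⁶) × (1.98 × 10⁵) / (1.86 × 10⁸)³
   = 4.67 × 10⁻³ m/s²

4.67 × 10⁻³ m/s²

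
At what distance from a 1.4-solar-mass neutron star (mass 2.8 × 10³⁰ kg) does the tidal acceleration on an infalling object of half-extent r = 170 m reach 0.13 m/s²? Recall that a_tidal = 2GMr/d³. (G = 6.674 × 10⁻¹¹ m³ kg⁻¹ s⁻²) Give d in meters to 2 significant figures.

7.9 × 10⁷ m

2GMr/d³ = a_tidal  ⇒  d = (2GMr / a_tidal)^(1/3)
d = (2 × 6.674×10⁻¹¹ × (2.8 × 10³⁰) × (170) / (0.13))^(1/3)
  = 7.9 × 10⁷ m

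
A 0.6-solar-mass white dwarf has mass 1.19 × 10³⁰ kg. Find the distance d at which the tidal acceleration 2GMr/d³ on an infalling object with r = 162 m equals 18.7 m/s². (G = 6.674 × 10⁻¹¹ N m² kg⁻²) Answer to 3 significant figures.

1.11 × 10⁷ m

2GMr/d³ = a_tidal  ⇒  d = (2GMr / a_tidal)^(1/3)
d = (2 × 6.674×10⁻¹¹ × (1.19 × 10³⁰) × (162) / (18.7))^(1/3)
  = 1.11 × 10⁷ m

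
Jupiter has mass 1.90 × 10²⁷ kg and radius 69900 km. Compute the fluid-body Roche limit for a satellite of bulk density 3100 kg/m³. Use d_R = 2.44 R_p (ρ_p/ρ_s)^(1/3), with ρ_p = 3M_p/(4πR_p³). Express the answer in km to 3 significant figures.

1.29 × 10⁵ km

ρ_p = 3M_p/(4πR_p³) = 3 × (1.90 × 10²⁷) / (4π × (6.99 × 10⁷ m)³) = 1330 kg/m³
d_R = 2.44 × 69900 km × (1330/3100)^(1/3)
    = 1.29 × 10⁵ km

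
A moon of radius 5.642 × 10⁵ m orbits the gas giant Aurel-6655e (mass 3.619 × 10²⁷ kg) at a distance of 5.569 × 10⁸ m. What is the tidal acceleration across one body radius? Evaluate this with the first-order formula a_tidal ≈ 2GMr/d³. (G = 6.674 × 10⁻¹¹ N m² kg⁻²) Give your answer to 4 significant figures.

Δa = 2GMr/d³
   = 2 × (6.674 × 10⁻¹¹) × (3.619 × 10²⁷) × (5.642 × 10⁵) / (5.569 × 10⁸)³
   = 1.578 × 10⁻³ m/s²

1.578 × 10⁻³ m/s²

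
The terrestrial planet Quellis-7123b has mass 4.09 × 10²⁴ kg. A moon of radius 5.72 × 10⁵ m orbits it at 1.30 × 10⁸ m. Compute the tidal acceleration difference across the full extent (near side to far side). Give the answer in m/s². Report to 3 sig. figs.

Δa = 4GMr/d³
   = 4 × (6.674 × 10⁻¹¹) × (4.09 × 10²⁴) × (5.72 × 10⁵) / (1.30 × 10⁸)³
   = 2.84 × 10⁻⁴ m/s²

2.84 × 10⁻⁴ m/s²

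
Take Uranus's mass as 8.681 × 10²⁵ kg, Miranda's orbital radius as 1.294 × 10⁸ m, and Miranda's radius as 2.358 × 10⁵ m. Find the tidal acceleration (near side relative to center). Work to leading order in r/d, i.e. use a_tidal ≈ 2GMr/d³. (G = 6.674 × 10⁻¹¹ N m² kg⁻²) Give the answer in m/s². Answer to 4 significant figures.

1.261 × 10⁻³ m/s²

Δa = 2GMr/d³
   = 2 × (6.674 × 10⁻¹¹) × (8.681 × 10²⁵) × (2.358 × 10⁵) / (1.294 × 10⁸)³
   = 1.261 × 10⁻³ m/s²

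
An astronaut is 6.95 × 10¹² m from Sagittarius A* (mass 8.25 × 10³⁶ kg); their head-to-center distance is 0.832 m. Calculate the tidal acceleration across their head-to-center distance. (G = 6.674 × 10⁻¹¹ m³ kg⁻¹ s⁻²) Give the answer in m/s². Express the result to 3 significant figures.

2.73 × 10⁻¹² m/s²

a_tidal = 2GMr/d³
        = 2 × (6.674 × 10⁻¹¹) × (8.25 × 10³⁶) × (0.832) / (6.95 × 10¹²)³
        = 2.73 × 10⁻¹² m/s²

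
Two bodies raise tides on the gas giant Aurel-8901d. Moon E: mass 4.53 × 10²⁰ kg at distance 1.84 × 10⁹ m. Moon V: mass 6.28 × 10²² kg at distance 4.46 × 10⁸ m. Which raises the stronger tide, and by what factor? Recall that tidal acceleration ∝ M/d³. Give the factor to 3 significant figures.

The tide-raising term goes as M/d³ (the gradient of a 1/d² field).
Moon E: (4.53 × 10²⁰) / (1.84 × 10⁹)³ = 7.272 × 10⁻⁸
Moon V: (6.28 × 10²²) / (4.46 × 10⁸)³ = 7.079 × 10⁻⁴
Ratio (larger/smaller) = 9730

Moon V, by a factor of ≈ 9730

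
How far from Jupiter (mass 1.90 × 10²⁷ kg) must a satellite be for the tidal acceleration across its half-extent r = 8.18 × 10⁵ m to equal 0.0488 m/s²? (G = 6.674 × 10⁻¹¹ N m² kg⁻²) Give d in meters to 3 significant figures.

1.62 × 10⁸ m

2GMr/d³ = a_tidal  ⇒  d = (2GMr / a_tidal)^(1/3)
d = (2 × 6.674×10⁻¹¹ × (1.90 × 10²⁷) × (8.18 × 10⁵) / (0.0488))^(1/3)
  = 1.62 × 10⁸ m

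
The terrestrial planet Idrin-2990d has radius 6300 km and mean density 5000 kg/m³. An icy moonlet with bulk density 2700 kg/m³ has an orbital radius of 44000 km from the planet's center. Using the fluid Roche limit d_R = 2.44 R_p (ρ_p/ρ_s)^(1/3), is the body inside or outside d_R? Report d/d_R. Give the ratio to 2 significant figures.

outside; d/d_R ≈ 2.3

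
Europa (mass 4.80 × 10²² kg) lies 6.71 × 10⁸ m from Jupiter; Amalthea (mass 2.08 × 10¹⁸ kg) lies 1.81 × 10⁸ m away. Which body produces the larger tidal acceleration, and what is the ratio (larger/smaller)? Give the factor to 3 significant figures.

Compare M/d³ for the two perturbers:
Europa: (4.80 × 10²²) / (6.71 × 10⁸)³ = 1.589 × 10⁻⁴
Amalthea: (2.08 × 10¹⁸) / (1.81 × 10⁸)³ = 3.508 × 10⁻⁷
Ratio (larger/smaller) = 453

Europa, by a factor of ≈ 453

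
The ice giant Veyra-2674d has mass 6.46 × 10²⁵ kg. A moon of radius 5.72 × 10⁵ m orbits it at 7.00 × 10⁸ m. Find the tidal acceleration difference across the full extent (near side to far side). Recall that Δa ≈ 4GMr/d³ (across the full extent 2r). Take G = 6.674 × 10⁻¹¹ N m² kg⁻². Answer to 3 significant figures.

2.88 × 10⁻⁵ m/s²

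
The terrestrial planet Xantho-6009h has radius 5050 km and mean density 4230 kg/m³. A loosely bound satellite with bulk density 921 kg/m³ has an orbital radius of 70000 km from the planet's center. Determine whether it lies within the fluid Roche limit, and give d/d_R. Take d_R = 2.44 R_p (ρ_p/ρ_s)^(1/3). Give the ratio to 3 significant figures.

outside; d/d_R ≈ 3.42

d_R = 2.44 × (5050 km) × (4230/921)^(1/3) = 20480 km
d/d_R = (70000) / (20480) = 3.42
Since d/d_R > 1, the body is outside the Roche limit.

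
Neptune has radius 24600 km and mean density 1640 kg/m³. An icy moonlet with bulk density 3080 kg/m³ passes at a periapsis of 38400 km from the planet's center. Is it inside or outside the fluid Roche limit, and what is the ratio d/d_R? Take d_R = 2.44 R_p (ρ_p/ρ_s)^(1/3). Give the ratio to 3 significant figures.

inside; d/d_R ≈ 0.789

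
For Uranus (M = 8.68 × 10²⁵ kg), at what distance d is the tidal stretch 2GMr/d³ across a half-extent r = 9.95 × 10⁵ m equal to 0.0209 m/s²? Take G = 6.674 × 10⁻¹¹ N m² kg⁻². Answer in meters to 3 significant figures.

2GMr/d³ = a_tidal  ⇒  d = (2GMr / a_tidal)^(1/3)
d = (2 × 6.674×10⁻¹¹ × (8.68 × 10²⁵) × (9.95 × 10⁵) / (0.0209))^(1/3)
  = 8.20 × 10⁷ m

8.20 × 10⁷ m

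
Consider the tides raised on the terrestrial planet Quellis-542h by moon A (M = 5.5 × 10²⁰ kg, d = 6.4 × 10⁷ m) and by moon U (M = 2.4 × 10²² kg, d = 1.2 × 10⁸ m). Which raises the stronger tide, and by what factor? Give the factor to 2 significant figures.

Moon U, by a factor of ≈ 6.6

Tidal acceleration ∝ M/d³, so compare M/d³ for each.
Moon A: (5.5 × 10²⁰) / (6.4 × 10⁷)³ = 2.098 × 10⁻³
Moon U: (2.4 × 10²²) / (1.2 × 10⁸)³ = 1.389 × 10⁻²
Ratio (larger/smaller) = 6.6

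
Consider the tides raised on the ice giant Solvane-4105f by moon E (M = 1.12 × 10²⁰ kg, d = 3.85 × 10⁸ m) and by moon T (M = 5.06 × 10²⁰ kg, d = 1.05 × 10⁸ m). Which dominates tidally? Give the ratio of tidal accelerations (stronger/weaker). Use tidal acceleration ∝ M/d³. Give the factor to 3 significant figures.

The tide-raising term goes as M/d³ (the gradient of a 1/d² field).
Moon E: (1.12 × 10²⁰) / (3.85 × 10⁸)³ = 1.963 × 10⁻⁶
Moon T: (5.06 × 10²⁰) / (1.05 × 10⁸)³ = 4.371 × 10⁻⁴
Ratio (larger/smaller) = 223

Moon T, by a factor of ≈ 223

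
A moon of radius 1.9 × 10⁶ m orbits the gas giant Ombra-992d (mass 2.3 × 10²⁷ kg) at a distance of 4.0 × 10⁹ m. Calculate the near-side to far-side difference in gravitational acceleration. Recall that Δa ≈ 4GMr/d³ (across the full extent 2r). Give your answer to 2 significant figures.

1.8 × 10⁻⁵ m/s²

Δg = 4GMr/d³
   = 4 × (6.674 × 10⁻¹¹) × (2.3 × 10²⁷) × (1.9 × 10⁶) / (4.0 × 10⁹)³
   = 1.8 × 10⁻⁵ m/s²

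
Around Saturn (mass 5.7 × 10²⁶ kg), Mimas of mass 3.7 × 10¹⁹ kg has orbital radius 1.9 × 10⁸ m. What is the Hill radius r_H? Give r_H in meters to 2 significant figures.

5.3 × 10⁵ m

r_H ≈ a (m/3M)^(1/3)
    = (1.9 × 10⁸) × (3.7 × 10¹⁹ / (3 × 5.7 × 10²⁶))^(1/3)
    = 5.3 × 10⁵ m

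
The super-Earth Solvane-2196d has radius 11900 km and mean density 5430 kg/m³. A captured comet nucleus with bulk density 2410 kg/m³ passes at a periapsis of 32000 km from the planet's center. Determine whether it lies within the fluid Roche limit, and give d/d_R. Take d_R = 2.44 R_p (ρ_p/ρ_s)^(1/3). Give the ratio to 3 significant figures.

d_R = 2.44 × (11900 km) × (5430/2410)^(1/3) = 38070 km
d/d_R = (32000) / (38070) = 0.841
Since d/d_R < 1, the body is inside the Roche limit.

inside; d/d_R ≈ 0.841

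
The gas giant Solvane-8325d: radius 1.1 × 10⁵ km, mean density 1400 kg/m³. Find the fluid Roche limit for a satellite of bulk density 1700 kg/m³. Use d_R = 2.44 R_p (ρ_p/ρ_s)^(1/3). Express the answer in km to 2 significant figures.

2.5 × 10⁵ km

d_R = 2.44 × 1.1 × 10⁵ km × (1400/1700)^(1/3)
    = 2.5 × 10⁵ km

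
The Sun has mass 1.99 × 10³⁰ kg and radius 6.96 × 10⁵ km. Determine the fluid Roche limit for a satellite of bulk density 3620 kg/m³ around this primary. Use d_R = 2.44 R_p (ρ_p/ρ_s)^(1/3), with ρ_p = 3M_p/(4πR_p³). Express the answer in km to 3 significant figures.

ρ_p = 3M_p/(4πR_p³) = 3 × (1.99 × 10³⁰) / (4π × (6.96 × 10⁸ m)³) = 1410 kg/m³
d_R = 2.44 × 6.96 × 10⁵ km × (1410/3620)^(1/3)
    = 1.24 × 10⁶ km

1.24 × 10⁶ km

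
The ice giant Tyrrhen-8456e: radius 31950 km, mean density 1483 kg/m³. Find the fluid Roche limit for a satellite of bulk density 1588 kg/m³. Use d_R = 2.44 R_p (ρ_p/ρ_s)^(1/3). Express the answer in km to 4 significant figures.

d_R = 2.44 × 31950 km × (1483/1588)^(1/3)
    = 76200 km

76200 km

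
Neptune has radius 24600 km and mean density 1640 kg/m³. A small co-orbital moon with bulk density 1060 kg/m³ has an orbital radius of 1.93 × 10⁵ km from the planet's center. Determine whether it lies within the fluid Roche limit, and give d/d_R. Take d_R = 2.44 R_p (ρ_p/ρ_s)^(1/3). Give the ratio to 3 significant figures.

outside; d/d_R ≈ 2.78

d_R = 2.44 × (24600 km) × (1640/1060)^(1/3) = 69420 km
d/d_R = (1.93 × 10⁵) / (69420) = 2.78
Since d/d_R > 1, the body is outside the Roche limit.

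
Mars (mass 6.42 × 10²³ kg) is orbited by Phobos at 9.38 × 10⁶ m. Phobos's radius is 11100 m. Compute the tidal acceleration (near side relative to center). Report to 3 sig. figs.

Δg = 2GMr/d³
   = 2 × (6.674 × 10⁻¹¹) × (6.42 × 10²³) × (11100) / (9.38 × 10⁶)³
   = 1.15 × 10⁻³ m/s²

1.15 × 10⁻³ m/s²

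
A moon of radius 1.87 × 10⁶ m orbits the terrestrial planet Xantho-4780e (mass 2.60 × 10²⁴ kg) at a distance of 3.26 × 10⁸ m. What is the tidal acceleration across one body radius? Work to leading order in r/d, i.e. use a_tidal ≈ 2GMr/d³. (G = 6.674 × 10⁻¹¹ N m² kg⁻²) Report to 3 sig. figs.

1.87 × 10⁻⁵ m/s²

Differencing GM/(d−r)² and GM/d² to first order in r/d gives 2GMr/d³.
Δa = 2GMr/d³
   = 2 × (6.674 × 10⁻¹¹) × (2.60 × 10²⁴) × (1.87 × 10⁶) / (3.26 × 10⁸)³
   = 1.87 × 10⁻⁵ m/s²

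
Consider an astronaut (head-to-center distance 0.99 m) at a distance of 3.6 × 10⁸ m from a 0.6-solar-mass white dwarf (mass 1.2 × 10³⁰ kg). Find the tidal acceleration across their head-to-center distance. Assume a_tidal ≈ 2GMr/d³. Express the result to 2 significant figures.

3.4 × 10⁻⁶ m/s²

Since r ≪ d, expand the inverse-square field across one radius to get the leading 2GMr/d³ term.
a_tidal = 2GMr/d³
        = 2 × (6.674 × 10⁻¹¹) × (1.2 × 10³⁰) × (0.99) / (3.6 × 10⁸)³
        = 3.4 × 10⁻⁶ m/s²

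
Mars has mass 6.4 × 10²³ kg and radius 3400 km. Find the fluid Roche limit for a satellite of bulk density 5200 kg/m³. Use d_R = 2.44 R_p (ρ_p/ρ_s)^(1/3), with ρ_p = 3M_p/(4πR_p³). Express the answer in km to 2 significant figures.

7500 km

ρ_p = 3M_p/(4πR_p³) = 3 × (6.4 × 10²³) / (4π × (3.4 × 10⁶ m)³) = 3900 kg/m³
d_R = 2.44 × 3400 km × (3900/5200)^(1/3)
    = 7500 km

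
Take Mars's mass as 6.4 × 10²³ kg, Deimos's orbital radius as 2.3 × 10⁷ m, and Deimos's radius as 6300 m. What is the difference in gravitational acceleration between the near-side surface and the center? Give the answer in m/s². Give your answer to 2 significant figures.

a_tidal = 2GMr/d³
        = 2 × (6.674 × 10⁻¹¹) × (6.4 × 10²³) × (6300) / (2.3 × 10⁷)³
        = 4.4 × 10⁻⁵ m/s²

4.4 × 10⁻⁵ m/s²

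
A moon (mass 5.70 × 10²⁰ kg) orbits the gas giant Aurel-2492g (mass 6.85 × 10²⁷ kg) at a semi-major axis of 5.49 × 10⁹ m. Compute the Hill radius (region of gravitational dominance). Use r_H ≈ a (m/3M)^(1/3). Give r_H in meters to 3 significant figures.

r_H ≈ a (m/3M)^(1/3)
    = (5.49 × 10⁹) × (5.70 × 10²⁰ / (3 × 6.85 × 10²⁷))^(1/3)
    = 1.66 × 10⁷ m

1.66 × 10⁷ m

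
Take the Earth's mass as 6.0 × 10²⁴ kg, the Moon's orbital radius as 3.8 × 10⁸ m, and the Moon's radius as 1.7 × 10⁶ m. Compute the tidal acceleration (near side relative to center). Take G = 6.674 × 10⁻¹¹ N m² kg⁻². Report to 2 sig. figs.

Δg = 2GMr/d³
   = 2 × (6.674 × 10⁻¹¹) × (6.0 × 10²⁴) × (1.7 × 10⁶) / (3.8 × 10⁸)³
   = 2.5 × 10⁻⁵ m/s²

2.5 × 10⁻⁵ m/s²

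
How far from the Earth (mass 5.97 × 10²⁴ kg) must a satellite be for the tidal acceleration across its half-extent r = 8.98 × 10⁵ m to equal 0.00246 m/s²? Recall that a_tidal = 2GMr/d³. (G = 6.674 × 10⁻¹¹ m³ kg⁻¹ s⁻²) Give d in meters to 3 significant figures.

6.63 × 10⁷ m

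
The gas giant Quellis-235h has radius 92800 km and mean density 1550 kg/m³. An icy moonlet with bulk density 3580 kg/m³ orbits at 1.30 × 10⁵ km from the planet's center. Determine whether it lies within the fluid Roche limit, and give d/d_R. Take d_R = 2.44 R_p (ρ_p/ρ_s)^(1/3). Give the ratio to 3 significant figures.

inside; d/d_R ≈ 0.759

d_R = 2.44 × (92800 km) × (1550/3580)^(1/3) = 1.713 × 10⁵ km
d/d_R = (1.30 × 10⁵) / (1.713 × 10⁵) = 0.759
Since d/d_R < 1, the body is inside the Roche limit.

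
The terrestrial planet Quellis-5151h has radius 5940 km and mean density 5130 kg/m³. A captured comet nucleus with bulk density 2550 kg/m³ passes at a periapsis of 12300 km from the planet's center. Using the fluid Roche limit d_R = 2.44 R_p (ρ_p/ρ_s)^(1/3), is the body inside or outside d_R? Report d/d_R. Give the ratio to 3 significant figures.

inside; d/d_R ≈ 0.672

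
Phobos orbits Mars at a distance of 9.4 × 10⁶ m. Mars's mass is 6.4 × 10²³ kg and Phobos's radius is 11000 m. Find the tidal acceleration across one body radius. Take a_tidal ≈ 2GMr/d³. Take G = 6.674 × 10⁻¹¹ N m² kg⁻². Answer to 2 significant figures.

The tidal stretch is the gradient of GM/d² times the body's extent r, hence the 1/d³ dependence.
Δa = 2GMr/d³
   = 2 × (6.674 × 10⁻¹¹) × (6.4 × 10²³) × (11000) / (9.4 × 10⁶)³
   = 1.1 × 10⁻³ m/s²

1.1 × 10⁻³ m/s²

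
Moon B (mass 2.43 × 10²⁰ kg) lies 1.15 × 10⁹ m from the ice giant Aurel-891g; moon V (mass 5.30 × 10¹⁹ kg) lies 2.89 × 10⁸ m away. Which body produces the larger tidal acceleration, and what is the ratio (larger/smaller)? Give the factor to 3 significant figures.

Tidal stretch scales as M/d³; compute that for each body.
Moon B: (2.43 × 10²⁰) / (1.15 × 10⁹)³ = 1.598 × 10⁻⁷
Moon V: (5.30 × 10¹⁹) / (2.89 × 10⁸)³ = 2.196 × 10⁻⁶
Ratio (larger/smaller) = 13.7

Moon V, by a factor of ≈ 13.7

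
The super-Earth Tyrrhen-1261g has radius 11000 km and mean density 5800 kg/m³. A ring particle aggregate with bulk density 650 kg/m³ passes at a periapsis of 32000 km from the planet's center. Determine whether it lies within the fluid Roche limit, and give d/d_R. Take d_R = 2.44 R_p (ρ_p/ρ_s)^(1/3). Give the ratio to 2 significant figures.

d_R = 2.44 × (11000 km) × (5800/650)^(1/3) = 55670 km
d/d_R = (32000) / (55670) = 0.57
Since d/d_R < 1, the body is inside the Roche limit.

inside; d/d_R ≈ 0.57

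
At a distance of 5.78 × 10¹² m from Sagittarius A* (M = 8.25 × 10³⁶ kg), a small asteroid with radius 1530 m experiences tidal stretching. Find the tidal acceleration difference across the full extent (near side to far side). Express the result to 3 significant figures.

a_tidal = 4GMr/d³
        = 4 × (6.674 × 10⁻¹¹) × (8.25 × 10³⁶) × (1530) / (5.78 × 10¹²)³
        = 1.75 × 10⁻⁸ m/s²

1.75 × 10⁻⁸ m/s²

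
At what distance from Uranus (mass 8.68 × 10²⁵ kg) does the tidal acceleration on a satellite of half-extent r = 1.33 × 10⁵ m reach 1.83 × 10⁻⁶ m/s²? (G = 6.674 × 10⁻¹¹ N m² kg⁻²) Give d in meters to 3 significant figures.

9.44 × 10⁸ m

2GMr/d³ = a_tidal  ⇒  d = (2GMr / a_tidal)^(1/3)
d = (2 × 6.674×10⁻¹¹ × (8.68 × 10²⁵) × (1.33 × 10⁵) / (1.83 × 10⁻⁶))^(1/3)
  = 9.44 × 10⁸ m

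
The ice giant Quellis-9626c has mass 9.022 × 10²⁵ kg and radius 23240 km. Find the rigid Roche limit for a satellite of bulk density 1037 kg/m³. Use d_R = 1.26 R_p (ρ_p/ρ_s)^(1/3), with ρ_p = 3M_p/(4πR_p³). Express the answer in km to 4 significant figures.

ρ_p = 3M_p/(4πR_p³) = 3 × (9.022 × 10²⁵) / (4π × (2.324 × 10⁷ m)³) = 1716 kg/m³
d_R = 1.26 × 23240 km × (1716/1037)^(1/3)
    = 34640 km

34640 km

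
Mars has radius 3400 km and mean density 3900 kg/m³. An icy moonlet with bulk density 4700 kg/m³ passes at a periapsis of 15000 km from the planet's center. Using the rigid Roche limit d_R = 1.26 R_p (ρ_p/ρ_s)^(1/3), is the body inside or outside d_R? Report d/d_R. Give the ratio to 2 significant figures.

outside; d/d_R ≈ 3.7

d_R = 1.26 × (3400 km) × (3900/4700)^(1/3) = 4026 km
d/d_R = (15000) / (4026) = 3.7
Since d/d_R > 1, the body is outside the Roche limit.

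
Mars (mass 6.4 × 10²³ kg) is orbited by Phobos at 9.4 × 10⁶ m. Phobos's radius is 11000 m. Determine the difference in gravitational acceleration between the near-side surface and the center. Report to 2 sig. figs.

1.1 × 10⁻³ m/s²

Δa = 2GMr/d³
   = 2 × (6.674 × 10⁻¹¹) × (6.4 × 10²³) × (11000) / (9.4 × 10⁶)³
   = 1.1 × 10⁻³ m/s²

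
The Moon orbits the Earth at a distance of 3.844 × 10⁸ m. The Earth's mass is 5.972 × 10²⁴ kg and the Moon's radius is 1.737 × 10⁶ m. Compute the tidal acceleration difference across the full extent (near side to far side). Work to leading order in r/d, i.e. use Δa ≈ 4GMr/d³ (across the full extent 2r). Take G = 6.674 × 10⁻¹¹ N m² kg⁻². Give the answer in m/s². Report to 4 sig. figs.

4.875 × 10⁻⁵ m/s²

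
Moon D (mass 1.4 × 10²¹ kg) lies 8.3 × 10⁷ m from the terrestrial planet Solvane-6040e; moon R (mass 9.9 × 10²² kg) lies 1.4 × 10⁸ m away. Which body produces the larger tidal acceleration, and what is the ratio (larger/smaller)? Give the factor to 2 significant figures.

Tidal acceleration ∝ M/d³, so compare M/d³ for each.
Moon D: (1.4 × 10²¹) / (8.3 × 10⁷)³ = 2.448 × 10⁻³
Moon R: (9.9 × 10²²) / (1.4 × 10⁸)³ = 3.608 × 10⁻²
Ratio (larger/smaller) = 15

Moon R, by a factor of ≈ 15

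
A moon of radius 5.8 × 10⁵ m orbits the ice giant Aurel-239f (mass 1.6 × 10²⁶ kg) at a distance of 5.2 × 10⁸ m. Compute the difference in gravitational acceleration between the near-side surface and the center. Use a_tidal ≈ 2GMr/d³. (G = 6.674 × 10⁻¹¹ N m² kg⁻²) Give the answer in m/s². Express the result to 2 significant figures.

8.8 × 10⁻⁵ m/s²

a_tidal = 2GMr/d³
        = 2 × (6.674 × 10⁻¹¹) × (1.6 × 10²⁶) × (5.8 × 10⁵) / (5.2 × 10⁸)³
        = 8.8 × 10⁻⁵ m/s²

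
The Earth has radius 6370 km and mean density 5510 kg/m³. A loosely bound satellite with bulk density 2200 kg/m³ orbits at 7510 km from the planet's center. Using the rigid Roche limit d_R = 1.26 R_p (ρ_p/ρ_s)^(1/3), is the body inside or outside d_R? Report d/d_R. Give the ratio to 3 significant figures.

d_R = 1.26 × (6370 km) × (5510/2200)^(1/3) = 10900 km
d/d_R = (7510) / (10900) = 0.689
Since d/d_R < 1, the body is inside the Roche limit.

inside; d/d_R ≈ 0.689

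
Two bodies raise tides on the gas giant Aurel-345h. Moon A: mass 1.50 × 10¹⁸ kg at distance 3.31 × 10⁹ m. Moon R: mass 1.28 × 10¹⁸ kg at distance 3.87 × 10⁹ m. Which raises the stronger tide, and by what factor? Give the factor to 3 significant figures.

Tidal stretch scales as M/d³; compute that for each body.
Moon A: (1.50 × 10¹⁸) / (3.31 × 10⁹)³ = 4.136 × 10⁻¹¹
Moon R: (1.28 × 10¹⁸) / (3.87 × 10⁹)³ = 2.208 × 10⁻¹¹
Ratio (larger/smaller) = 1.87

Moon A, by a factor of ≈ 1.87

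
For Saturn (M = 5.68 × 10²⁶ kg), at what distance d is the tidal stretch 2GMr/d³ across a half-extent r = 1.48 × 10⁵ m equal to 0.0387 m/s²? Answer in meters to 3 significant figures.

6.62 × 10⁷ m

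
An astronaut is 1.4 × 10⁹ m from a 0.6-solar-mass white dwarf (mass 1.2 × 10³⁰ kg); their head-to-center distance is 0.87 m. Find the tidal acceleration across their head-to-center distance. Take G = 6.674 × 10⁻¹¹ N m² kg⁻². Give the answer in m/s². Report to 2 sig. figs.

5.1 × 10⁻⁸ m/s²

Δa = 2GMr/d³
   = 2 × (6.674 × 10⁻¹¹) × (1.2 × 10³⁰) × (0.87) / (1.4 × 10⁹)³
   = 5.1 × 10⁻⁸ m/s²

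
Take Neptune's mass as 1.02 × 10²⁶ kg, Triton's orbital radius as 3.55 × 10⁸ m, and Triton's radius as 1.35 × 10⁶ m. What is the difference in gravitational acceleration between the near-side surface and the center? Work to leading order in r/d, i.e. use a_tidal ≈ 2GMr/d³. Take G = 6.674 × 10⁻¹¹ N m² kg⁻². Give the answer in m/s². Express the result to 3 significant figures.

Δg = 2GMr/d³
   = 2 × (6.674 × 10⁻¹¹) × (1.02 × 10²⁶) × (1.35 × 10⁶) / (3.55 × 10⁸)³
   = 4.11 × 10⁻⁴ m/s²

4.11 × 10⁻⁴ m/s²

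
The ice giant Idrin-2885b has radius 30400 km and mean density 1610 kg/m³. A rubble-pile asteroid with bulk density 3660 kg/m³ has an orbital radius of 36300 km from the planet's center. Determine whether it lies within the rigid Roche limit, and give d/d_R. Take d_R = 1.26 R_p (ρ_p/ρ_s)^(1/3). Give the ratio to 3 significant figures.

outside; d/d_R ≈ 1.25

d_R = 1.26 × (30400 km) × (1610/3660)^(1/3) = 29130 km
d/d_R = (36300) / (29130) = 1.25
Since d/d_R > 1, the body is outside the Roche limit.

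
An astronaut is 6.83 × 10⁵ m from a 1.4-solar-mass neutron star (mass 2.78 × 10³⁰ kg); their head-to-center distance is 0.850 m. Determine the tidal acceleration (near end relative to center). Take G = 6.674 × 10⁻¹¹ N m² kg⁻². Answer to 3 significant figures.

Δg = 2GMr/d³
   = 2 × (6.674 × 10⁻¹¹) × (2.78 × 10³⁰) × (0.850) / (6.83 × 10⁵)³
   = 9.90 × 10² m/s²

9.90 × 10² m/s²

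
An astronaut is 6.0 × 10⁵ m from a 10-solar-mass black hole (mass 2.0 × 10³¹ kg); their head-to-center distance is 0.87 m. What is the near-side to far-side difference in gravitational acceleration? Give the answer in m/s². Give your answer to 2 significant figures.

2.2 × 10⁴ m/s²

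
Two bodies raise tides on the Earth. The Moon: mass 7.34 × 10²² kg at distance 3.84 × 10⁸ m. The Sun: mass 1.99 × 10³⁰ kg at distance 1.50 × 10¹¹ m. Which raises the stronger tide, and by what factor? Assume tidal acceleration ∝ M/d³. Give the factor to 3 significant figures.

The Moon, by a factor of ≈ 2.20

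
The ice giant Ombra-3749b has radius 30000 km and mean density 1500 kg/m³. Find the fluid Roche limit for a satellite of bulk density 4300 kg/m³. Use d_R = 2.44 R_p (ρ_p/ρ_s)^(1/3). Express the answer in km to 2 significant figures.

d_R = 2.44 × 30000 km × (1500/4300)^(1/3)
    = 52000 km

52000 km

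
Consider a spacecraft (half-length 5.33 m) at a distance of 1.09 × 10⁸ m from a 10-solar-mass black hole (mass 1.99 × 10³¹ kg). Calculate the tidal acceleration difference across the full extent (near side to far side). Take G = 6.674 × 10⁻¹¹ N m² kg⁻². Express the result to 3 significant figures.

2.19 × 10⁻² m/s²

a_tidal = 4GMr/d³
        = 4 × (6.674 × 10⁻¹¹) × (1.99 × 10³¹) × (5.33) / (1.09 × 10⁸)³
        = 2.19 × 10⁻² m/s²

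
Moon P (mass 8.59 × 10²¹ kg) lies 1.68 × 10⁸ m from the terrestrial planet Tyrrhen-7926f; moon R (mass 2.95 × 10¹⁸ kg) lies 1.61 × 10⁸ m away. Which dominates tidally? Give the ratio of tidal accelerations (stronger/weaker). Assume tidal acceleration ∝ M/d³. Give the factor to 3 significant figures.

Compare M/d³ for the two perturbers:
Moon P: (8.59 × 10²¹) / (1.68 × 10⁸)³ = 1.812 × 10⁻³
Moon R: (2.95 × 10¹⁸) / (1.61 × 10⁸)³ = 7.069 × 10⁻⁷
Ratio (larger/smaller) = 2560

Moon P, by a factor of ≈ 2560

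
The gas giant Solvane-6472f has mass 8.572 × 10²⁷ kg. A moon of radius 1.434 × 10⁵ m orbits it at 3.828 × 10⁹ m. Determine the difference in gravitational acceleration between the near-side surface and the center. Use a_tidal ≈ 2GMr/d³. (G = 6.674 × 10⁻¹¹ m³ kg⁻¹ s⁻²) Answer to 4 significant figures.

2.925 × 10⁻⁶ m/s²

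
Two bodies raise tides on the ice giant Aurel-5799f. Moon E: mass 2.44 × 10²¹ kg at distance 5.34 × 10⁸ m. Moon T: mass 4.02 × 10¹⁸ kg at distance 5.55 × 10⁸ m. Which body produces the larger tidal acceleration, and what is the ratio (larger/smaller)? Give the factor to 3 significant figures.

Moon E, by a factor of ≈ 681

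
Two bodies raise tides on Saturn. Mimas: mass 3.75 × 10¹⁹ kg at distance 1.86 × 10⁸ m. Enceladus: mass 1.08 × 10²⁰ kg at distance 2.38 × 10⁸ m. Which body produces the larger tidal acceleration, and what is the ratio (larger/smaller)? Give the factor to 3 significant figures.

The tide-raising term goes as M/d³ (the gradient of a 1/d² field).
Mimas: (3.75 × 10¹⁹) / (1.86 × 10⁸)³ = 5.828 × 10⁻⁶
Enceladus: (1.08 × 10²⁰) / (2.38 × 10⁸)³ = 8.011 × 10⁻⁶
Ratio (larger/smaller) = 1.37

Enceladus, by a factor of ≈ 1.37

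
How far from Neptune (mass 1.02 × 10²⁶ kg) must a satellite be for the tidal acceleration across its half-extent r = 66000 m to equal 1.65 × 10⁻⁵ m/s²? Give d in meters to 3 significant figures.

3.79 × 10⁸ m

2GMr/d³ = a_tidal  ⇒  d = (2GMr / a_tidal)^(1/3)
d = (2 × 6.674×10⁻¹¹ × (1.02 × 10²⁶) × (66000) / (1.65 × 10⁻⁵))^(1/3)
  = 3.79 × 10⁸ m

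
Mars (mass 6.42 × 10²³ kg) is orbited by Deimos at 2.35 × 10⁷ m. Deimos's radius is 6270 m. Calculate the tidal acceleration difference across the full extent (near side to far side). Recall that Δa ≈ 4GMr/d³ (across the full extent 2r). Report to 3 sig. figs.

8.28 × 10⁻⁵ m/s²

Δa = 4GMr/d³
   = 4 × (6.674 × 10⁻¹¹) × (6.42 × 10²³) × (6270) / (2.35 × 10⁷)³
   = 8.28 × 10⁻⁵ m/s²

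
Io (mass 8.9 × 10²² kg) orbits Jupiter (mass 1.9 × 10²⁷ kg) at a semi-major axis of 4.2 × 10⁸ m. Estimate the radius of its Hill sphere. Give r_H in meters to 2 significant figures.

1.0 × 10⁷ m

r_H ≈ a (m/3M)^(1/3)
    = (4.2 × 10⁸) × (8.9 × 10²² / (3 × 1.9 × 10²⁷))^(1/3)
    = 1.0 × 10⁷ m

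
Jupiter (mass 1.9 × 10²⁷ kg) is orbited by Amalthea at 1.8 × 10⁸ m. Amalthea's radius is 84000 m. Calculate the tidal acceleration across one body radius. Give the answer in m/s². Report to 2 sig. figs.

The tidal stretch is the gradient of GM/d² times the body's extent r, hence the 1/d³ dependence.
a_tidal = 2GMr/d³
        = 2 × (6.674 × 10⁻¹¹) × (1.9 × 10²⁷) × (84000) / (1.8 × 10⁸)³
        = 3.7 × 10⁻³ m/s²

3.7 × 10⁻³ m/s²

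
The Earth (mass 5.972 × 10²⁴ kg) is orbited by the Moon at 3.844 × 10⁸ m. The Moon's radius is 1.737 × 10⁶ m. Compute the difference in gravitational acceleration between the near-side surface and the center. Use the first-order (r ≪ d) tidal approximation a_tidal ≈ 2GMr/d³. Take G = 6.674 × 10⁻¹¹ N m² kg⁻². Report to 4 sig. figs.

a_tidal = 2GMr/d³
        = 2 × (6.674 × 10⁻¹¹) × (5.972 × 10²⁴) × (1.737 × 10⁶) / (3.844 × 10⁸)³
        = 2.438 × 10⁻⁵ m/s²

2.438 × 10⁻⁵ m/s²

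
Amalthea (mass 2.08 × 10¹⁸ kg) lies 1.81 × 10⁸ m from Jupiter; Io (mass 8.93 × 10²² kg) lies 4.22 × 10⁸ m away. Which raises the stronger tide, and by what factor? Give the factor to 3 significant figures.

Compare M/d³ for the two perturbers:
Amalthea: (2.08 × 10¹⁸) / (1.81 × 10⁸)³ = 3.508 × 10⁻⁷
Io: (8.93 × 10²²) / (4.22 × 10⁸)³ = 1.188 × 10⁻³
Ratio (larger/smaller) = 3390

Io, by a factor of ≈ 3390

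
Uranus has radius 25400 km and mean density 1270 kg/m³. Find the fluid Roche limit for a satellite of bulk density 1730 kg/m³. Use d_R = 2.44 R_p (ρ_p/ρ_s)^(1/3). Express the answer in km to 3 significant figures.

55900 km

d_R = 2.44 × 25400 km × (1270/1730)^(1/3)
    = 55900 km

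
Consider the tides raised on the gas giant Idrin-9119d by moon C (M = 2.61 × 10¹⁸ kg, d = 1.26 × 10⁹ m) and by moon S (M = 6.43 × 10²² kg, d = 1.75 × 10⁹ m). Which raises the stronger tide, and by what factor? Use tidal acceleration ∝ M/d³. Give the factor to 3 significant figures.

Moon S, by a factor of ≈ 9200

The tide-raising term goes as M/d³ (the gradient of a 1/d² field).
Moon C: (2.61 × 10¹⁸) / (1.26 × 10⁹)³ = 1.305 × 10⁻⁹
Moon S: (6.43 × 10²²) / (1.75 × 10⁹)³ = 1.200 × 10⁻⁵
Ratio (larger/smaller) = 9200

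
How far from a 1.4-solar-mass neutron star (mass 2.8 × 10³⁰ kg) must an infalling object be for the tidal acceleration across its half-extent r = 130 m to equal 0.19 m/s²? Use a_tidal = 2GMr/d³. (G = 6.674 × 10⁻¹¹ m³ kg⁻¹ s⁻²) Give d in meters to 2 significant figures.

6.3 × 10⁷ m

2GMr/d³ = a_tidal  ⇒  d = (2GMr / a_tidal)^(1/3)
d = (2 × 6.674×10⁻¹¹ × (2.8 × 10³⁰) × (130) / (0.19))^(1/3)
  = 6.3 × 10⁷ m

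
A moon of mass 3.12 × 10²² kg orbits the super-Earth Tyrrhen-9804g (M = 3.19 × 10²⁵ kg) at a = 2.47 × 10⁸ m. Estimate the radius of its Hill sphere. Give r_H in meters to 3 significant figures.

r_H ≈ a (m/3M)^(1/3)
    = (2.47 × 10⁸) × (3.12 × 10²² / (3 × 3.19 × 10²⁵))^(1/3)
    = 1.70 × 10⁷ m

1.70 × 10⁷ m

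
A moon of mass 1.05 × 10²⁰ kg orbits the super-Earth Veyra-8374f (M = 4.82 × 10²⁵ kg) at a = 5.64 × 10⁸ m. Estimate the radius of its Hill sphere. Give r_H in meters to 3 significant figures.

5.07 × 10⁶ m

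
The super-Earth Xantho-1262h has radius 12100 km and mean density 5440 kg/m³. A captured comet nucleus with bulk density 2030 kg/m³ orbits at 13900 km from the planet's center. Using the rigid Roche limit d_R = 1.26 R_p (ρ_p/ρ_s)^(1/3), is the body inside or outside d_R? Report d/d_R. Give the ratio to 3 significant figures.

inside; d/d_R ≈ 0.656

d_R = 1.26 × (12100 km) × (5440/2030)^(1/3) = 21180 km
d/d_R = (13900) / (21180) = 0.656
Since d/d_R < 1, the body is inside the Roche limit.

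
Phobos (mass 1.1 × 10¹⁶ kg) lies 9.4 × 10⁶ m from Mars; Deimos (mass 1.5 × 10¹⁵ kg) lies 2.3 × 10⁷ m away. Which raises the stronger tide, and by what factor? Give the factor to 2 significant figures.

The tide-raising term goes as M/d³ (the gradient of a 1/d² field).
Phobos: (1.1 × 10¹⁶) / (9.4 × 10⁶)³ = 1.324 × 10⁻⁵
Deimos: (1.5 × 10¹⁵) / (2.3 × 10⁷)³ = 1.233 × 10⁻⁷
Ratio (larger/smaller) = 110

Phobos, by a factor of ≈ 110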